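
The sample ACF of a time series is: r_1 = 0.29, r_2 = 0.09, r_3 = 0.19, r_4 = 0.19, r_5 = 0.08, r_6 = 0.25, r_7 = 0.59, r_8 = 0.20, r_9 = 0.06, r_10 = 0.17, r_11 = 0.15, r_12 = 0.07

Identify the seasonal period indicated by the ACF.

The largest autocorrelation is r_7 = 0.59; the remaining lags stay at or below 0.29. The elevated value at lag 1 (0.29), dropping to 0.09 at lag 2, reflects decaying short-term dependence rather than seasonality.
The dominant spike at lag 7 indicates a seasonal period of 7.

7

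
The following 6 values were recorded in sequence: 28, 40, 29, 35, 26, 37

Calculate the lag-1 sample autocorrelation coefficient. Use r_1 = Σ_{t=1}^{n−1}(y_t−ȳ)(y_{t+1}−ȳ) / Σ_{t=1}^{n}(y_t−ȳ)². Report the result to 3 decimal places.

Mean ȳ = (28 + 40 + 29 + 35 + 26 + 37)/6 = 32.5000
Deviations from mean: -4.5000, 7.5000, -3.5000, 2.5000, -6.5000, 4.5000
Σ(y_t−ȳ)(y_{t+1}−ȳ) = (-33.7500) + (-26.2500) + (-8.7500) + (-16.2500) + (-29.2500) = -114.2500
Denominator Σ(y_t−ȳ)² = 157.5000
r_1 = -114.2500 / 157.5000 = -0.725

-0.725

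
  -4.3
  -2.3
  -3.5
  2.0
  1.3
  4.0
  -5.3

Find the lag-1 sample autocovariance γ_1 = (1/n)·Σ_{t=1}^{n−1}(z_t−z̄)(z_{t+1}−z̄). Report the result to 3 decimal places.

Mean z̄ = (-4.3 − 2.3 − 3.5 + 2.0 + 1.3 + 4.0 − 5.3)/7 = -1.1571
Deviations: -3.1429, -1.1429, -2.3429, 3.1571, 2.4571, 5.1571, -4.1429
Σ_{t=1}^{6}(z_t−z̄)(z_{t+1}−z̄) = -2.0633
γ_1 = -2.0633 / 7 = -0.295

-0.295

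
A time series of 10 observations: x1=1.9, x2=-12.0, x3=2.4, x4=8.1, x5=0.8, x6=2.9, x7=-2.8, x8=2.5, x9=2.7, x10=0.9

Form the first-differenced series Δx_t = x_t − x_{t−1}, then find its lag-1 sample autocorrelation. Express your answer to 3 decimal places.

First differences Δx: -13.9, 14.4, 5.7, -7.3, 2.1, -5.7, 5.3, 0.2, -1.8
Mean of differences = -0.1111
Numerator Σ(Δx_t−Δx̄)(Δx_{t+1}−Δx̄) = -214.8790
Denominator Σ(Δx_t−Δx̄)² = 554.5089
r_1(Δx) = -214.8790 / 554.5089 = -0.388

-0.388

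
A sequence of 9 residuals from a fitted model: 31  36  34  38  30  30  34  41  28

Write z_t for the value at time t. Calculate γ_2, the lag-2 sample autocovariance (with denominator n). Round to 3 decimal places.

Mean z̄ = (31 + 36 + 34 + 38 + 30 + 30 + 34 + 41 + 28)/9 = 33.5556
Σ_{t=1}^{7}(z_t−z̄)(z_{t+2}−z̄) = -38.1728
γ_2 = -38.1728 / 9 = -4.241

-4.241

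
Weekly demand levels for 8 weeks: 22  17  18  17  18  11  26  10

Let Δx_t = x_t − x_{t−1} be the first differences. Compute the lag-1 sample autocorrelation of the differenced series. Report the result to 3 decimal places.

-0.645

First differences Δx: -5, 1, -1, 1, -7, 15, -16
Mean of differences = -1.7143
Numerator Σ(Δx_t−Δx̄)(Δx_{t+1}−Δx̄) = -346.5102
Denominator Σ(Δx_t−Δx̄)² = 537.4286
r_1(Δx) = -346.5102 / 537.4286 = -0.645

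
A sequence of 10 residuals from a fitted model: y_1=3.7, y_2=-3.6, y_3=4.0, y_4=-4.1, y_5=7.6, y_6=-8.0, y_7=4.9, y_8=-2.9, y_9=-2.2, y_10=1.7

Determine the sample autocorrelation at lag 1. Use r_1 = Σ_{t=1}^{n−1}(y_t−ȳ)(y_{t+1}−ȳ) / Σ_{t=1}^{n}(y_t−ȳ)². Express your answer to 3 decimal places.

-0.842

Mean ȳ = (3.7 − 3.6 + 4.0 − 4.1 + 7.6 − 8.0 + 4.9 − 2.9 − 2.2 + 1.7)/10 = 0.1100
Numerator Σ_{t=1}^{9}(y_t−ȳ)(y_{t+1}−ȳ) = -186.3891
Denominator Σ(y_t−ȳ)² = 221.2490
r_1 = -186.3891 / 221.2490 = -0.842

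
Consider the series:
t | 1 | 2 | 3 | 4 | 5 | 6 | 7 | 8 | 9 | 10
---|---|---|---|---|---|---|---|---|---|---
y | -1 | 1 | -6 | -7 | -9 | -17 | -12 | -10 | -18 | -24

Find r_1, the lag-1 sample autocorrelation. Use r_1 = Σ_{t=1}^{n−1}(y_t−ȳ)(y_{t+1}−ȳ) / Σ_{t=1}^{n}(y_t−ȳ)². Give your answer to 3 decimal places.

Mean ȳ = (-1 + 1 − 6 − 7 − 9 − 17 − 12 − 10 − 18 − 24)/10 = -10.3000
Numerator Σ_{t=1}^{9}(y_t−ȳ)(y_{t+1}−ȳ) = 277.5100
Denominator Σ(y_t−ȳ)² = 540.1000
r_1 = 277.5100 / 540.1000 = 0.514

0.514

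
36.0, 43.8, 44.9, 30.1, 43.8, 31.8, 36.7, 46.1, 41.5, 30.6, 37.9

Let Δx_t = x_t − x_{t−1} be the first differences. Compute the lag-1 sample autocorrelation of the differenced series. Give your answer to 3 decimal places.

First differences Δx: 7.8, 1.1, -14.8, 13.7, -12.0, 4.9, 9.4, -4.6, -10.9, 7.3
Mean of differences = 0.1900
Numerator Σ(Δx_t−Δx̄)(Δx_{t+1}−Δx̄) = -457.7981
Denominator Σ(Δx_t−Δx̄)² = 918.0490
r_1(Δx) = -457.7981 / 918.0490 = -0.499

-0.499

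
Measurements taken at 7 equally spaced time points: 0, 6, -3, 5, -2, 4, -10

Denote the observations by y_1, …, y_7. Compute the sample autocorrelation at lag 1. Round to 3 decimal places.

-0.479

Mean ȳ = (0 + 6 − 3 + 5 − 2 + 4 − 10)/7 = 0.0000
Σ(y_t−ȳ)(y_{t+1}−ȳ) = (0.0000) + (-18.0000) + (-15.0000) + (-10.0000) + (-8.0000) + (-40.0000) = -91.0000
Denominator Σ(y_t−ȳ)² = 190.0000
r_1 = -91.0000 / 190.0000 = -0.479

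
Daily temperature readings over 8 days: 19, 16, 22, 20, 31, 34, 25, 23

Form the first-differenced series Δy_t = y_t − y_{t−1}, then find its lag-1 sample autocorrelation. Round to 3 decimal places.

First differences Δy: -3, 6, -2, 11, 3, -9, -2
Mean of differences = 0.5714
Numerator Σ(Δy_t−Δȳ)(Δy_{t+1}−Δȳ) = -33.4694
Denominator Σ(Δy_t−Δȳ)² = 261.7143
r_1(Δy) = -33.4694 / 261.7143 = -0.128

-0.128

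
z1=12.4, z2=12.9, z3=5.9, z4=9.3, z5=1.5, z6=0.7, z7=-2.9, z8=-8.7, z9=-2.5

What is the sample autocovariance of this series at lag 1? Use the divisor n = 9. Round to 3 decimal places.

Mean z̄ = (12.4 + 12.9 + 5.9 + 9.3 + 1.5 + 0.7 − 2.9 − 8.7 − 2.5)/9 = 3.1778
Σ_{t=1}^{8}(z_t−z̄)(z_{t+1}−z̄) = 281.3673
γ_1 = 281.3673 / 9 = 31.263

31.263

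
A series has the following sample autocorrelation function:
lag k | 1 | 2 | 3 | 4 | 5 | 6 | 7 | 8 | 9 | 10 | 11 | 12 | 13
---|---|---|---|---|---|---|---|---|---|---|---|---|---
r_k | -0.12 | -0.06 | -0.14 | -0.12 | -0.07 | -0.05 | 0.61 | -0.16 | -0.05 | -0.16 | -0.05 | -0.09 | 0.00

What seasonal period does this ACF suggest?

The largest autocorrelation is r_7 = 0.61; the remaining lags stay at or below 0.00.
The dominant spike at lag 7 indicates a seasonal period of 7.

7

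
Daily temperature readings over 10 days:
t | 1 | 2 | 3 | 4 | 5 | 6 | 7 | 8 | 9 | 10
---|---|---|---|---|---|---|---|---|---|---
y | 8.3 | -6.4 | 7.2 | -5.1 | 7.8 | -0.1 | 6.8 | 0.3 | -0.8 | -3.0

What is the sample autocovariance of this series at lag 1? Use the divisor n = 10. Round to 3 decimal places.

-18.976

Mean ȳ = (8.3 − 6.4 + 7.2 − 5.1 + 7.8 − 0.1 + 6.8 + 0.3 − 0.8 − 3.0)/10 = 1.5000
Σ_{t=1}^{9}(y_t−ȳ)(y_{t+1}−ȳ) = -189.7600
γ_1 = -189.7600 / 10 = -18.976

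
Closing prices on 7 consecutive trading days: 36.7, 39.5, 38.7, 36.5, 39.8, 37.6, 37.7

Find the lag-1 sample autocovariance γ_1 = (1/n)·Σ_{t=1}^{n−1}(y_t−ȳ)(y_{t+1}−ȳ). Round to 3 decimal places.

-0.772

Mean ȳ = (36.7 + 39.5 + 38.7 + 36.5 + 39.8 + 37.6 + 37.7)/7 = 38.0714
Σ_{t=1}^{6}(y_t−ȳ)(y_{t+1}−ȳ) = -5.4051
γ_1 = -5.4051 / 7 = -0.772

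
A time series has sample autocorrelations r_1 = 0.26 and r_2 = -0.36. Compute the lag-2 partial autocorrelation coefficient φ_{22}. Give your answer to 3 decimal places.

-0.459

φ_{22} = (r_2 − r_1²) / (1 − r_1²)
r_1² = (0.26)² = 0.0676
Numerator = -0.36 − 0.0676 = -0.4276; denominator = 1 − 0.0676 = 0.9324
φ_{22} = -0.4276 / 0.9324 = -0.459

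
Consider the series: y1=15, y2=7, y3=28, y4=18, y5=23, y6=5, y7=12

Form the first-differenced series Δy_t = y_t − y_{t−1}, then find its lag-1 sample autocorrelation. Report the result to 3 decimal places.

-0.644

First differences Δy: -8, 21, -10, 5, -18, 7
Mean of differences = -0.5000
Numerator Σ(Δy_t−Δȳ)(Δy_{t+1}−Δȳ) = -645.2500
Denominator Σ(Δy_t−Δȳ)² = 1001.5000
r_1(Δy) = -645.2500 / 1001.5000 = -0.644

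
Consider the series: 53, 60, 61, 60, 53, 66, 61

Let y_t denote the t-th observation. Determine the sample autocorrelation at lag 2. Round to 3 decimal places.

-0.211

Mean ȳ = (53 + 60 + 61 + 60 + 53 + 66 + 61)/7 = 59.1429
Σ(y_t−ȳ)(y_{t+2}−ȳ) = (-11.4082) + (0.7347) + (-11.4082) + (5.8776) + (-11.4082) = -27.6122
Denominator Σ(y_t−ȳ)² = 130.8571
r_2 = -27.6122 / 130.8571 = -0.211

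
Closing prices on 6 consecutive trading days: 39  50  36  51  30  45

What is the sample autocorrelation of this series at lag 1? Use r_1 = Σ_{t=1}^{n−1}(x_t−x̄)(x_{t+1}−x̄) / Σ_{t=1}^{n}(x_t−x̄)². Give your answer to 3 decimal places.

Mean x̄ = (39 + 50 + 36 + 51 + 30 + 45)/6 = 41.8333
Deviations from mean: -2.8333, 8.1667, -5.8333, 9.1667, -11.8333, 3.1667
Numerator Σ_{t=1}^{5}(x_t−x̄)(x_{t+1}−x̄) = -270.1944
Denominator Σ(x_t−x̄)² = 342.8333
r_1 = -270.1944 / 342.8333 = -0.788

-0.788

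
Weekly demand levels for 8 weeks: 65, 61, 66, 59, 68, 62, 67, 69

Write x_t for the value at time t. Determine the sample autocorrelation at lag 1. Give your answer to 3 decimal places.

-0.420

Mean x̄ = (65 + 61 + 66 + 59 + 68 + 62 + 67 + 69)/8 = 64.6250
Σ(x_t−x̄)(x_{t+1}−x̄) = (-1.3594) + (-4.9844) + (-7.7344) + (-18.9844) + (-8.8594) + (-6.2344) + (10.3906) = -37.7656
Denominator Σ(x_t−x̄)² = 89.8750
r_1 = -37.7656 / 89.8750 = -0.420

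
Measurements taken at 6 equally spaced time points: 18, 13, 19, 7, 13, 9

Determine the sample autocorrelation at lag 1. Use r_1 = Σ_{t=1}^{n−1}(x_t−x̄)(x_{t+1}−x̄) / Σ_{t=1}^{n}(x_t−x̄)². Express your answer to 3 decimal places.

Mean x̄ = (18 + 13 + 19 + 7 + 13 + 9)/6 = 13.1667
Deviations from mean: 4.8333, -0.1667, 5.8333, -6.1667, -0.1667, -4.1667
Numerator Σ_{t=1}^{5}(x_t−x̄)(x_{t+1}−x̄) = -36.0278
Denominator Σ(x_t−x̄)² = 112.8333
r_1 = -36.0278 / 112.8333 = -0.319

-0.319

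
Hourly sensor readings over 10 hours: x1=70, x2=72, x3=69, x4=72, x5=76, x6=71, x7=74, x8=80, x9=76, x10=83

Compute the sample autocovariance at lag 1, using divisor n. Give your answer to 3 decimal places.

4.851

Mean x̄ = (70 + 72 + 69 + 72 + 76 + 71 + 74 + 80 + 76 + 83)/10 = 74.3000
Σ_{t=1}^{9}(x_t−x̄)(x_{t+1}−x̄) = 48.5100
γ_1 = 48.5100 / 10 = 4.851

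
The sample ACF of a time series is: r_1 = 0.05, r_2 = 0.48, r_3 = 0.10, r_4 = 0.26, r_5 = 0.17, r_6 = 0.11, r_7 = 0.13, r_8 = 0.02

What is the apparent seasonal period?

2

The largest autocorrelation is r_2 = 0.48, with a weaker echo at lag 4 (0.26); the remaining lags stay at or below 0.17.
The dominant spike at lag 2 indicates a seasonal period of 2.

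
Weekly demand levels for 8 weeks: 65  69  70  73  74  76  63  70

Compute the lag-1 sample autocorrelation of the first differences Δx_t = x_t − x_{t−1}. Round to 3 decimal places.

First differences Δx: 4, 1, 3, 1, 2, -13, 7
Mean of differences = 0.7143
Numerator Σ(Δx_t−Δx̄)(Δx_{t+1}−Δx̄) = -101.2245
Denominator Σ(Δx_t−Δx̄)² = 245.4286
r_1(Δx) = -101.2245 / 245.4286 = -0.412

-0.412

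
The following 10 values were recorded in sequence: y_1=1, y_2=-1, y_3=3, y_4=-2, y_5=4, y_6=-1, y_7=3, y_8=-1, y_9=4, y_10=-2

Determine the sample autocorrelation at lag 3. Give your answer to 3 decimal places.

Mean ȳ = (1 − 1 + 3 − 2 + 4 − 1 + 3 − 1 + 4 − 2)/10 = 0.8000
Σ(y_t−ȳ)(y_{t+3}−ȳ) = (-0.5600) + (-5.7600) + (-3.9600) + (-6.1600) + (-5.7600) + (-5.7600) + (-6.1600) = -34.1200
Denominator Σ(y_t−ȳ)² = 55.6000
r_3 = -34.1200 / 55.6000 = -0.614

-0.614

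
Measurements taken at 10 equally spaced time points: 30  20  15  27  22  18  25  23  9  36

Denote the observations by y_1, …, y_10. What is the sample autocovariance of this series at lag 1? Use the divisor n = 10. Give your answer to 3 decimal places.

Mean ȳ = (30 + 20 + 15 + 27 + 22 + 18 + 25 + 23 + 9 + 36)/10 = 22.5000
Σ_{t=1}^{9}(y_t−ȳ)(y_{t+1}−ȳ) = -232.7500
γ_1 = -232.7500 / 10 = -23.275

-23.275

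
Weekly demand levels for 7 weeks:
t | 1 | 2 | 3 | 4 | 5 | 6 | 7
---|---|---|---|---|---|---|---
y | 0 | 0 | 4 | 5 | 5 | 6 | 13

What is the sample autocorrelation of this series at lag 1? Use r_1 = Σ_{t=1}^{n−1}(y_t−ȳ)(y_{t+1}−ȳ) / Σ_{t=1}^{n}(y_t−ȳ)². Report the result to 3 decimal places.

Mean ȳ = (0 + 0 + 4 + 5 + 5 + 6 + 13)/7 = 4.7143
Deviations from mean: -4.7143, -4.7143, -0.7143, 0.2857, 0.2857, 1.2857, 8.2857
Σ(y_t−ȳ)(y_{t+1}−ȳ) = (22.2245) + (3.3673) + (-0.2041) + (0.0816) + (0.3673) + (10.6531) = 36.4898
Denominator Σ(y_t−ȳ)² = 115.4286
r_1 = 36.4898 / 115.4286 = 0.316

0.316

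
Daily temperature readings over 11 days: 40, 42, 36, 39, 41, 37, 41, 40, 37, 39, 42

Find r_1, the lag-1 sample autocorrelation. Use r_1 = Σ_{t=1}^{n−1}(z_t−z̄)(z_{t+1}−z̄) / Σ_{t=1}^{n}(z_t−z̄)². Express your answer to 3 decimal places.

-0.343

Mean z̄ = (40 + 42 + 36 + 39 + 41 + 37 + 41 + 40 + 37 + 39 + 42)/11 = 39.4545
Numerator Σ_{t=1}^{10}(z_t−z̄)(z_{t+1}−z̄) = -14.6612
Denominator Σ(z_t−z̄)² = 42.7273
r_1 = -14.6612 / 42.7273 = -0.343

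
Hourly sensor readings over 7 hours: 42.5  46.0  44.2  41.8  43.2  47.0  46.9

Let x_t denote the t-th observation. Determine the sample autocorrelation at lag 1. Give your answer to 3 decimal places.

Mean x̄ = (42.5 + 46.0 + 44.2 + 41.8 + 43.2 + 47.0 + 46.9)/7 = 44.5143
Deviations from mean: -2.0143, 1.4857, -0.3143, -2.7143, -1.3143, 2.4857, 2.3857
Numerator Σ_{t=1}^{6}(x_t−x̄)(x_{t+1}−x̄) = 3.6241
Denominator Σ(x_t−x̄)² = 27.3286
r_1 = 3.6241 / 27.3286 = 0.133

0.133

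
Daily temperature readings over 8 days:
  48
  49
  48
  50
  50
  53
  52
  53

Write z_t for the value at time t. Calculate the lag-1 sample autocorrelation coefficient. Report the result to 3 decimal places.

Mean z̄ = (48 + 49 + 48 + 50 + 50 + 53 + 52 + 53)/8 = 50.3750
Σ(z_t−z̄)(z_{t+1}−z̄) = (3.2656) + (3.2656) + (0.8906) + (0.1406) + (-0.9844) + (4.2656) + (4.2656) = 15.1094
Denominator Σ(z_t−z̄)² = 29.8750
r_1 = 15.1094 / 29.8750 = 0.506

0.506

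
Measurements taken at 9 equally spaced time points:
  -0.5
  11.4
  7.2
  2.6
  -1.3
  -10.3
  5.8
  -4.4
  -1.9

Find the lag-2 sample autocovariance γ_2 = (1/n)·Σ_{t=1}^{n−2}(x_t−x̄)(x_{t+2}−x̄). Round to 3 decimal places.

Mean x̄ = (-0.5 + 11.4 + 7.2 + 2.6 − 1.3 − 10.3 + 5.8 − 4.4 − 1.9)/9 = 0.9556
Σ_{t=1}^{7}(x_t−x̄)(x_{t+2}−x̄) = 11.0116
γ_2 = 11.0116 / 9 = 1.224

1.224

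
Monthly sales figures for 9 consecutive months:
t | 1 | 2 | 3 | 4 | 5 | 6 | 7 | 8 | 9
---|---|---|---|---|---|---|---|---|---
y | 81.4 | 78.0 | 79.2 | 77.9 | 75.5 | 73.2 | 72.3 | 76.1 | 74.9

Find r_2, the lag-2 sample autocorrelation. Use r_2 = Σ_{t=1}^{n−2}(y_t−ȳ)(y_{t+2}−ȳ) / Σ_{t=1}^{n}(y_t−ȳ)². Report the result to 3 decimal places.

0.299

Mean ȳ = (81.4 + 78.0 + 79.2 + 77.9 + 75.5 + 73.2 + 72.3 + 76.1 + 74.9)/9 = 76.5000
Σ(y_t−ȳ)(y_{t+2}−ȳ) = (13.2300) + (2.1000) + (-2.7000) + (-4.6200) + (4.2000) + (1.3200) + (6.7200) = 20.2500
Denominator Σ(y_t−ȳ)² = 67.7600
r_2 = 20.2500 / 67.7600 = 0.299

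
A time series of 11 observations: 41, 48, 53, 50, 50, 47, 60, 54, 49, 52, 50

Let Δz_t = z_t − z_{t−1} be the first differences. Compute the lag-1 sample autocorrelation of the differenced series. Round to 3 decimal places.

First differences Δz: 7, 5, -3, 0, -3, 13, -6, -5, 3, -2
Mean of differences = 0.9000
Numerator Σ(Δz_t−Δz̄)(Δz_{t+1}−Δz̄) = -92.4100
Denominator Σ(Δz_t−Δz̄)² = 326.9000
r_1(Δz) = -92.4100 / 326.9000 = -0.283

-0.283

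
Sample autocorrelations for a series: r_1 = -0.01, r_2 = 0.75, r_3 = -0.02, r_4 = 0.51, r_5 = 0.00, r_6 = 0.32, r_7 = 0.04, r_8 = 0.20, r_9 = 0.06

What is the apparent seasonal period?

2

The largest autocorrelation is r_2 = 0.75, with weaker echoes at lags 4 (0.51), 6 (0.32) and 8 (0.20); the remaining lags stay at or below 0.06.
The dominant spike at lag 2 indicates a seasonal period of 2.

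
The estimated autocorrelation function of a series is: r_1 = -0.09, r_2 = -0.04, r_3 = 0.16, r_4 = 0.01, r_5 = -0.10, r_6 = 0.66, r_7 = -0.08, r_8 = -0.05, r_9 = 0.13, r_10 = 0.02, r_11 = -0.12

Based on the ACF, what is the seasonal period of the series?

The largest autocorrelation is r_6 = 0.66; the remaining lags stay at or below 0.16.
The dominant spike at lag 6 indicates a seasonal period of 6.

6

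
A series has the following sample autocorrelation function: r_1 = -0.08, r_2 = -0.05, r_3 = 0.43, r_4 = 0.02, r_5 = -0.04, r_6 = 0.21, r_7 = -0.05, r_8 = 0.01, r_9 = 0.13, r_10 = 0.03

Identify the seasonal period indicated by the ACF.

The largest autocorrelation is r_3 = 0.43, with a weaker echo at lag 6 (0.21); the remaining lags stay at or below 0.13.
The dominant spike at lag 3 indicates a seasonal period of 3.

3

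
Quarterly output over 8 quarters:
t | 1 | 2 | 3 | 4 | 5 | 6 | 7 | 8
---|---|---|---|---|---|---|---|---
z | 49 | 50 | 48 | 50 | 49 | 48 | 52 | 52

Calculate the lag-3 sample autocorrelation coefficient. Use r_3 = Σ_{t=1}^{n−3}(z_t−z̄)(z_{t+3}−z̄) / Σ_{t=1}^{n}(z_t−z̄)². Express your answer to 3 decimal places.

Mean z̄ = (49 + 50 + 48 + 50 + 49 + 48 + 52 + 52)/8 = 49.7500
Deviations from mean: -0.7500, 0.2500, -1.7500, 0.2500, -0.7500, -1.7500, 2.2500, 2.2500
Σ(z_t−z̄)(z_{t+3}−z̄) = (-0.1875) + (-0.1875) + (3.0625) + (0.5625) + (-1.6875) = 1.5625
Denominator Σ(z_t−z̄)² = 17.5000
r_3 = 1.5625 / 17.5000 = 0.089

0.089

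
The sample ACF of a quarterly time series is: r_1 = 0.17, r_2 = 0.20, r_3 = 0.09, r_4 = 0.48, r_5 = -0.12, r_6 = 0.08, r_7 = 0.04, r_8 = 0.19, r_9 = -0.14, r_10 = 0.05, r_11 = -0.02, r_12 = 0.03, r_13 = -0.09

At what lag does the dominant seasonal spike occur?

4

The largest autocorrelation is r_4 = 0.48; the remaining lags stay at or below 0.20.
The dominant spike at lag 4 indicates a seasonal period of 4.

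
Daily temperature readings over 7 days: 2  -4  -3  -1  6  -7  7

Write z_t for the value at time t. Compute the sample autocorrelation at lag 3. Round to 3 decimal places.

-0.073

Mean z̄ = (2 − 4 − 3 − 1 + 6 − 7 + 7)/7 = 0.0000
Deviations from mean: 2.0000, -4.0000, -3.0000, -1.0000, 6.0000, -7.0000, 7.0000
Σ(z_t−z̄)(z_{t+3}−z̄) = (-2.0000) + (-24.0000) + (21.0000) + (-7.0000) = -12.0000
Denominator Σ(z_t−z̄)² = 164.0000
r_3 = -12.0000 / 164.0000 = -0.073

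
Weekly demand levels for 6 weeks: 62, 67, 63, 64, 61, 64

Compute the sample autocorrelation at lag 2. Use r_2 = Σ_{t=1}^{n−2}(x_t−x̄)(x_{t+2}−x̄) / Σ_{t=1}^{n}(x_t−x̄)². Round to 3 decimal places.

Mean x̄ = (62 + 67 + 63 + 64 + 61 + 64)/6 = 63.5000
Numerator Σ_{t=1}^{4}(x_t−x̄)(x_{t+2}−x̄) = 4.0000
Denominator Σ(x_t−x̄)² = 21.5000
r_2 = 4.0000 / 21.5000 = 0.186

0.186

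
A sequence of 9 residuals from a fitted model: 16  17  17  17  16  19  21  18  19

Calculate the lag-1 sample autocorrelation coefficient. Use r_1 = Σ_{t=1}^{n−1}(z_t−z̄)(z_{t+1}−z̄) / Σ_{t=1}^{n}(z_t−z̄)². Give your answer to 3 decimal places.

0.312

Mean z̄ = (16 + 17 + 17 + 17 + 16 + 19 + 21 + 18 + 19)/9 = 17.7778
Numerator Σ_{t=1}^{8}(z_t−z̄)(z_{t+1}−z̄) = 6.7284
Denominator Σ(z_t−z̄)² = 21.5556
r_1 = 6.7284 / 21.5556 = 0.312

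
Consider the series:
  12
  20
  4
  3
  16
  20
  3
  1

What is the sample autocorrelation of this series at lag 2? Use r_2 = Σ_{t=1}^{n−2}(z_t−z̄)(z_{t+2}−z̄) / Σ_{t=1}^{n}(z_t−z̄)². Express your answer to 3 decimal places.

-0.703

Mean z̄ = (12 + 20 + 4 + 3 + 16 + 20 + 3 + 1)/8 = 9.8750
Σ(z_t−z̄)(z_{t+2}−z̄) = (-12.4844) + (-69.6094) + (-35.9844) + (-69.6094) + (-42.1094) + (-89.8594) = -319.6563
Denominator Σ(z_t−z̄)² = 454.8750
r_2 = -319.6563 / 454.8750 = -0.703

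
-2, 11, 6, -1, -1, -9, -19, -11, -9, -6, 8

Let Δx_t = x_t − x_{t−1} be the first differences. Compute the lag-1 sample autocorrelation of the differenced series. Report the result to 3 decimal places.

0.075

First differences Δx: 13, -5, -7, 0, -8, -10, 8, 2, 3, 14
Mean of differences = 1.0000
Numerator Σ(Δx_t−Δx̄)(Δx_{t+1}−Δx̄) = 50.0000
Denominator Σ(Δx_t−Δx̄)² = 670.0000
r_1(Δx) = 50.0000 / 670.0000 = 0.075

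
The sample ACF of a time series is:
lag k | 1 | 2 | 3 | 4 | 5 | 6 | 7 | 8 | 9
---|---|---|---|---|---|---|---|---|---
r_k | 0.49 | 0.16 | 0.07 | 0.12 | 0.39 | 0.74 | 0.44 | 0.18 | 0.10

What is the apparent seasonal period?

The largest autocorrelation is r_6 = 0.74; the remaining lags stay at or below 0.49. The elevated value at lag 1 (0.49), dropping to 0.16 at lag 2, reflects decaying short-term dependence rather than seasonality.
The dominant spike at lag 6 indicates a seasonal period of 6.

6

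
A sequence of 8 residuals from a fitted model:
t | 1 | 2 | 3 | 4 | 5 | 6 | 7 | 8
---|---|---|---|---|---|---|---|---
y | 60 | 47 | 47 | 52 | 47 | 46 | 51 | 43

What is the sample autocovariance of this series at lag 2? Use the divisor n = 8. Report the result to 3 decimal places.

-2.316

Mean ȳ = (60 + 47 + 47 + 52 + 47 + 46 + 51 + 43)/8 = 49.1250
Σ_{t=1}^{6}(y_t−ȳ)(y_{t+2}−ȳ) = -18.5313
γ_2 = -18.5313 / 8 = -2.316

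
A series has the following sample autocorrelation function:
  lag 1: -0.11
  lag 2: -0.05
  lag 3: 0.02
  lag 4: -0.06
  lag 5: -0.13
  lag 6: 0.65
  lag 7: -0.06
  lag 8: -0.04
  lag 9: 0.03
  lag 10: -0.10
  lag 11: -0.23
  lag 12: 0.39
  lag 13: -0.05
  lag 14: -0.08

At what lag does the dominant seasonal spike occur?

The largest autocorrelation is r_6 = 0.65, with a weaker echo at lag 12 (0.39); the remaining lags stay at or below 0.03.
The dominant spike at lag 6 indicates a seasonal period of 6.

6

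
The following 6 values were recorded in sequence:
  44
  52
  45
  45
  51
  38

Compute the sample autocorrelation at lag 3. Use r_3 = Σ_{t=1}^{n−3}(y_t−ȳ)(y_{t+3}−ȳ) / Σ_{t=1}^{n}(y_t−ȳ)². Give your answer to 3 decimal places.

Mean ȳ = (44 + 52 + 45 + 45 + 51 + 38)/6 = 45.8333
Numerator Σ_{t=1}^{3}(y_t−ȳ)(y_{t+3}−ȳ) = 39.9167
Denominator Σ(y_t−ȳ)² = 130.8333
r_3 = 39.9167 / 130.8333 = 0.305

0.305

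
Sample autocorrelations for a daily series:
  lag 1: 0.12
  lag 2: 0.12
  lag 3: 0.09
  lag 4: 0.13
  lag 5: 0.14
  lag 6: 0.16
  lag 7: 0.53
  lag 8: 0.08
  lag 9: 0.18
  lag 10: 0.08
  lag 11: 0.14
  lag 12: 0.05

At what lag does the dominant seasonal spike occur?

7

The largest autocorrelation is r_7 = 0.53; the remaining lags stay at or below 0.18.
The dominant spike at lag 7 indicates a seasonal period of 7.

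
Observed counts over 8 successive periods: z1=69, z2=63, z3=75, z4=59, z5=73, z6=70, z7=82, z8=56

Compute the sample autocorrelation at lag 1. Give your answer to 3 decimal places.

Mean z̄ = (69 + 63 + 75 + 59 + 73 + 70 + 82 + 56)/8 = 68.3750
Deviations from mean: 0.6250, -5.3750, 6.6250, -9.3750, 4.6250, 1.6250, 13.6250, -12.3750
Σ(z_t−z̄)(z_{t+1}−z̄) = (-3.3594) + (-35.6094) + (-62.1094) + (-43.3594) + (7.5156) + (22.1406) + (-168.6094) = -283.3906
Denominator Σ(z_t−z̄)² = 523.8750
r_1 = -283.3906 / 523.8750 = -0.541

-0.541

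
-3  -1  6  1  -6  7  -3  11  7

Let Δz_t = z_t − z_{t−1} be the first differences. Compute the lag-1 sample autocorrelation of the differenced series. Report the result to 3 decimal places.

-0.705

First differences Δz: 2, 7, -5, -7, 13, -10, 14, -4
Mean of differences = 1.2500
Numerator Σ(Δz_t−Δz̄)(Δz_{t+1}−Δz̄) = -419.5625
Denominator Σ(Δz_t−Δz̄)² = 595.5000
r_1(Δz) = -419.5625 / 595.5000 = -0.705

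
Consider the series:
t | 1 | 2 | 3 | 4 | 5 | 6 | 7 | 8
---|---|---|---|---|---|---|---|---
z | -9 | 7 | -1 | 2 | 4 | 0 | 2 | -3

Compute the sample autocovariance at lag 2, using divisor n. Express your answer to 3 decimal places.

3.203

Mean z̄ = (-9 + 7 − 1 + 2 + 4 + 0 + 2 − 3)/8 = 0.2500
Σ_{t=1}^{6}(z_t−z̄)(z_{t+2}−z̄) = 25.6250
γ_2 = 25.6250 / 8 = 3.203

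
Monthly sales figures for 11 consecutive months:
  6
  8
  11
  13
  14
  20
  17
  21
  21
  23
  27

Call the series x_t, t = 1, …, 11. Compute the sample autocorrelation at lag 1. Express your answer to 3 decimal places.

0.634

Mean x̄ = (6 + 8 + 11 + 13 + 14 + 20 + 17 + 21 + 21 + 23 + 27)/11 = 16.4545
Numerator Σ_{t=1}^{10}(x_t−x̄)(x_{t+1}−x̄) = 276.9752
Denominator Σ(x_t−x̄)² = 436.7273
r_1 = 276.9752 / 436.7273 = 0.634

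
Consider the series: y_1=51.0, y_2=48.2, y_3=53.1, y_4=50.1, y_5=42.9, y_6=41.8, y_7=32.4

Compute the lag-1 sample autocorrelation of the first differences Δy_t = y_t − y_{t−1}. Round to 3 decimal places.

-0.145

First differences Δy: -2.8, 4.9, -3.0, -7.2, -1.1, -9.4
Mean of differences = -3.1000
Numerator Σ(Δy_t−Δȳ)(Δy_{t+1}−Δȳ) = -18.0100
Denominator Σ(Δy_t−Δȳ)² = 124.6000
r_1(Δy) = -18.0100 / 124.6000 = -0.145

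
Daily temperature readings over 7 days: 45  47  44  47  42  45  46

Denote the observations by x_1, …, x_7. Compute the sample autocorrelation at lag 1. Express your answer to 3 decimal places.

Mean x̄ = (45 + 47 + 44 + 47 + 42 + 45 + 46)/7 = 45.1429
Deviations from mean: -0.1429, 1.8571, -1.1429, 1.8571, -3.1429, -0.1429, 0.8571
Σ(x_t−x̄)(x_{t+1}−x̄) = (-0.2653) + (-2.1224) + (-2.1224) + (-5.8367) + (0.4490) + (-0.1224) = -10.0204
Denominator Σ(x_t−x̄)² = 18.8571
r_1 = -10.0204 / 18.8571 = -0.531

-0.531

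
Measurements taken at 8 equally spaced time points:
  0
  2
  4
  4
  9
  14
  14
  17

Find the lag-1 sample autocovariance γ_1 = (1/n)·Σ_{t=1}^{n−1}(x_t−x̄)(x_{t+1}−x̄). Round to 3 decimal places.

Mean x̄ = (0 + 2 + 4 + 4 + 9 + 14 + 14 + 17)/8 = 8.0000
Deviations: -8.0000, -6.0000, -4.0000, -4.0000, 1.0000, 6.0000, 6.0000, 9.0000
Σ_{t=1}^{7}(x_t−x̄)(x_{t+1}−x̄) = 180.0000
γ_1 = 180.0000 / 8 = 22.500

22.500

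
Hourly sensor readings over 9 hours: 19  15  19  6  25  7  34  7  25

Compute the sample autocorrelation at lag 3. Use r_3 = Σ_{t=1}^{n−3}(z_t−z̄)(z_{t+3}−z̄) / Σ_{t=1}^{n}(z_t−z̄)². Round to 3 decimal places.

Mean z̄ = (19 + 15 + 19 + 6 + 25 + 7 + 34 + 7 + 25)/9 = 17.4444
Numerator Σ_{t=1}^{6}(z_t−z̄)(z_{t+3}−z̄) = -399.8148
Denominator Σ(z_t−z̄)² = 748.2222
r_3 = -399.8148 / 748.2222 = -0.534

-0.534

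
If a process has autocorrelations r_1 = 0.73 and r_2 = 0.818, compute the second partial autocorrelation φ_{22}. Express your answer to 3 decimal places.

φ_{22} = (r_2 − r_1²) / (1 − r_1²)
r_1² = (0.73)² = 0.5329
Numerator = 0.818 − 0.5329 = 0.2851; denominator = 1 − 0.5329 = 0.4671
φ_{22} = 0.2851 / 0.4671 = 0.610

0.610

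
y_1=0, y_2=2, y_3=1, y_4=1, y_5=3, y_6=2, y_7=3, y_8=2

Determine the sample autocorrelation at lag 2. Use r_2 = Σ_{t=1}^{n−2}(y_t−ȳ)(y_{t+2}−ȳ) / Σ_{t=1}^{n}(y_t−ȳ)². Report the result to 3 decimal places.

0.217

Mean ȳ = (0 + 2 + 1 + 1 + 3 + 2 + 3 + 2)/8 = 1.7500
Deviations from mean: -1.7500, 0.2500, -0.7500, -0.7500, 1.2500, 0.2500, 1.2500, 0.2500
Numerator Σ_{t=1}^{6}(y_t−ȳ)(y_{t+2}−ȳ) = 1.6250
Denominator Σ(y_t−ȳ)² = 7.5000
r_2 = 1.6250 / 7.5000 = 0.217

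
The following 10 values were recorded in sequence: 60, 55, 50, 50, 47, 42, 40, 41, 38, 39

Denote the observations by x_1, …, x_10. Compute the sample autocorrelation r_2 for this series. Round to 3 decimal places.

Mean x̄ = (60 + 55 + 50 + 50 + 47 + 42 + 40 + 41 + 38 + 39)/10 = 46.2000
Numerator Σ_{t=1}^{8}(x_t−x̄)(x_{t+2}−x̄) = 178.1200
Denominator Σ(x_t−x̄)² = 499.6000
r_2 = 178.1200 / 499.6000 = 0.357

0.357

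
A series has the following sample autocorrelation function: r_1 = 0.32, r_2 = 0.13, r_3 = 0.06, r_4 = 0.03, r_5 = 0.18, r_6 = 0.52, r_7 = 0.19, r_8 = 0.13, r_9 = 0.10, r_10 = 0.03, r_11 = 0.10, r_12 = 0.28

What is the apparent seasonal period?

The largest autocorrelation is r_6 = 0.52; the remaining lags stay at or below 0.32. The elevated value at lag 1 (0.32), dropping to 0.13 at lag 2, reflects decaying short-term dependence rather than seasonality.
The dominant spike at lag 6 indicates a seasonal period of 6.

6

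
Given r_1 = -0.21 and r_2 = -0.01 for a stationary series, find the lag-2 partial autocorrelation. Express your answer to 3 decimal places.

-0.057

φ_{22} = (r_2 − r_1²) / (1 − r_1²)
r_1² = (-0.21)² = 0.0441
Numerator = -0.01 − 0.0441 = -0.0541; denominator = 1 − 0.0441 = 0.9559
φ_{22} = -0.0541 / 0.9559 = -0.057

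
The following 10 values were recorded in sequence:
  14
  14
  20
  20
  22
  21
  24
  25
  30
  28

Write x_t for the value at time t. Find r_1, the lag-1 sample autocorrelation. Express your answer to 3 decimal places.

0.641

Mean x̄ = (14 + 14 + 20 + 20 + 22 + 21 + 24 + 25 + 30 + 28)/10 = 21.8000
Numerator Σ_{t=1}^{9}(x_t−x̄)(x_{t+1}−x̄) = 159.9600
Denominator Σ(x_t−x̄)² = 249.6000
r_1 = 159.9600 / 249.6000 = 0.641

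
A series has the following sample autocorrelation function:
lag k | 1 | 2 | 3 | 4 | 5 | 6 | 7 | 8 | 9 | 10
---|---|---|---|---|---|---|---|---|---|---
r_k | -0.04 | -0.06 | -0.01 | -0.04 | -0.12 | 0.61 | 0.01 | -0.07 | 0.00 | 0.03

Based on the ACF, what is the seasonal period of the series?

The largest autocorrelation is r_6 = 0.61; the remaining lags stay at or below 0.03.
The dominant spike at lag 6 indicates a seasonal period of 6.

6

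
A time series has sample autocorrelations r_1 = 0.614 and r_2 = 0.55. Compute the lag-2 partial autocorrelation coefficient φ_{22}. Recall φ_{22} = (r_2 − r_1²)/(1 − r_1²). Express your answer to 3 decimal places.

0.278

φ_{22} = (r_2 − r_1²) / (1 − r_1²)
r_1² = (0.614)² = 0.376996
Numerator = 0.55 − 0.3770 = 0.1730; denominator = 1 − 0.3770 = 0.6230
φ_{22} = 0.1730 / 0.6230 = 0.278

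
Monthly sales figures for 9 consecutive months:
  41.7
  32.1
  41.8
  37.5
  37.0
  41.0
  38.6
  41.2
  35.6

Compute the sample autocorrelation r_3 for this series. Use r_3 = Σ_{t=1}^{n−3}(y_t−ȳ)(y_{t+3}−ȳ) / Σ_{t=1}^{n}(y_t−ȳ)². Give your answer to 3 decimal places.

0.037

Mean ȳ = (41.7 + 32.1 + 41.8 + 37.5 + 37.0 + 41.0 + 38.6 + 41.2 + 35.6)/9 = 38.5000
Σ(y_t−ȳ)(y_{t+3}−ȳ) = (-3.2000) + (9.6000) + (8.2500) + (-0.1000) + (-4.0500) + (-7.2500) = 3.2500
Denominator Σ(y_t−ȳ)² = 87.3000
r_3 = 3.2500 / 87.3000 = 0.037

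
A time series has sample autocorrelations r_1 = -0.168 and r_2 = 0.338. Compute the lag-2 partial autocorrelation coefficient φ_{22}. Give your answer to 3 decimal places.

0.319

φ_{22} = (r_2 − r_1²) / (1 − r_1²)
r_1² = (-0.168)² = 0.028224
Numerator = 0.338 − 0.0282 = 0.3098; denominator = 1 − 0.0282 = 0.9718
φ_{22} = 0.3098 / 0.9718 = 0.319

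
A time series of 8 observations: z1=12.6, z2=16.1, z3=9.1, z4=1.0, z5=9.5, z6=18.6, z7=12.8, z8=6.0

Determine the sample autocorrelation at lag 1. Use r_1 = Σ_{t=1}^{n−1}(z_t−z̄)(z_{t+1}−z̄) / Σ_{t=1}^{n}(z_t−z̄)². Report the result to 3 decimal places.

Mean z̄ = (12.6 + 16.1 + 9.1 + 1.0 + 9.5 + 18.6 + 12.8 + 6.0)/8 = 10.7125
Deviations from mean: 1.8875, 5.3875, -1.6125, -9.7125, -1.2125, 7.8875, 2.0875, -4.7125
Numerator Σ_{t=1}^{7}(z_t−z̄)(z_{t+1}−z̄) = 25.9836
Denominator Σ(z_t−z̄)² = 219.7688
r_1 = 25.9836 / 219.7688 = 0.118

0.118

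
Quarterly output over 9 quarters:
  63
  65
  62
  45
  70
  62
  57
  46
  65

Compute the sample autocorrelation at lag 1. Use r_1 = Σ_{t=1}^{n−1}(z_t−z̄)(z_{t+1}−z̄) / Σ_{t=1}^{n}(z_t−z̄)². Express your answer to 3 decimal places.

-0.297

Mean z̄ = (63 + 65 + 62 + 45 + 70 + 62 + 57 + 46 + 65)/9 = 59.4444
Numerator Σ_{t=1}^{8}(z_t−z̄)(z_{t+1}−z̄) = -176.5309
Denominator Σ(z_t−z̄)² = 594.2222
r_1 = -176.5309 / 594.2222 = -0.297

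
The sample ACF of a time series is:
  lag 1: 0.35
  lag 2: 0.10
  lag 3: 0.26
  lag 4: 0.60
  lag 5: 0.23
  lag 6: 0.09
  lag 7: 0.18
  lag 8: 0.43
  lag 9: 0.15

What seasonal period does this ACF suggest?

The largest autocorrelation is r_4 = 0.60, with a weaker echo at lag 8 (0.43); the remaining lags stay at or below 0.35. The elevated value at lag 1 (0.35), dropping to 0.10 at lag 2, reflects decaying short-term dependence rather than seasonality.
The dominant spike at lag 4 indicates a seasonal period of 4.

4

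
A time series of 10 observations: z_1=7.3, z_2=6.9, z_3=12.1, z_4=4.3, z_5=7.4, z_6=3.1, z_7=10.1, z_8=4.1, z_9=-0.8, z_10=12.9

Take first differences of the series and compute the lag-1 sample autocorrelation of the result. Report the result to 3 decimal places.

-0.453

First differences Δz: -0.4, 5.2, -7.8, 3.1, -4.3, 7.0, -6.0, -4.9, 13.7
Mean of differences = 0.6222
Numerator Σ(Δz_t−Δz̄)(Δz_{t+1}−Δz̄) = -185.5760
Denominator Σ(Δz_t−Δz̄)² = 409.3556
r_1(Δz) = -185.5760 / 409.3556 = -0.453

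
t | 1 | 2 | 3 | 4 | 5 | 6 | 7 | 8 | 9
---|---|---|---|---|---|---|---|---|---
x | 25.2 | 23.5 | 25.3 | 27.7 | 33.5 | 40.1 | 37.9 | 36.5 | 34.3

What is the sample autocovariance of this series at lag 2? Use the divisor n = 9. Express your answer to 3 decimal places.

Mean x̄ = (25.2 + 23.5 + 25.3 + 27.7 + 33.5 + 40.1 + 37.9 + 36.5 + 34.3)/9 = 31.5556
Σ_{t=1}^{7}(x_t−x̄)(x_{t+2}−x̄) = 97.7049
γ_2 = 97.7049 / 9 = 10.856

10.856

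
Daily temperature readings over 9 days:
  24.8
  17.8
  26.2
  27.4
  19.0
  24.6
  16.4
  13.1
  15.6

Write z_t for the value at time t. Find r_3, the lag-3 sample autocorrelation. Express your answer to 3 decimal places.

0.088

Mean z̄ = (24.8 + 17.8 + 26.2 + 27.4 + 19.0 + 24.6 + 16.4 + 13.1 + 15.6)/9 = 20.5444
Numerator Σ_{t=1}^{6}(z_t−z̄)(z_{t+3}−z̄) = 19.3819
Denominator Σ(z_t−z̄)² = 220.5022
r_3 = 19.3819 / 220.5022 = 0.088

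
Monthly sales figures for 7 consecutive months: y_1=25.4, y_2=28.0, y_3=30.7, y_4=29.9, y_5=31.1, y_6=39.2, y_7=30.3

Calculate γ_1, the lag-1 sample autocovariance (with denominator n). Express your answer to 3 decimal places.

2.031

Mean ȳ = (25.4 + 28.0 + 30.7 + 29.9 + 31.1 + 39.2 + 30.3)/7 = 30.6571
Σ_{t=1}^{6}(y_t−ȳ)(y_{t+1}−ȳ) = 14.2196
γ_1 = 14.2196 / 7 = 2.031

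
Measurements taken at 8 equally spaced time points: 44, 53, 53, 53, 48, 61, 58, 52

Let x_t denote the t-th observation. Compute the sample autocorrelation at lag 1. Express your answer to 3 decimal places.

-0.016

Mean x̄ = (44 + 53 + 53 + 53 + 48 + 61 + 58 + 52)/8 = 52.7500
Deviations from mean: -8.7500, 0.2500, 0.2500, 0.2500, -4.7500, 8.2500, 5.2500, -0.7500
Σ(x_t−x̄)(x_{t+1}−x̄) = (-2.1875) + (0.0625) + (0.0625) + (-1.1875) + (-39.1875) + (43.3125) + (-3.9375) = -3.0625
Denominator Σ(x_t−x̄)² = 195.5000
r_1 = -3.0625 / 195.5000 = -0.016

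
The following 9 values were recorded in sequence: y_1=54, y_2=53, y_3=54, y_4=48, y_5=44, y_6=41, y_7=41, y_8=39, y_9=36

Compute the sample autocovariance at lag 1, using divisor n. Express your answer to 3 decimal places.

Mean ȳ = (54 + 53 + 54 + 48 + 44 + 41 + 41 + 39 + 36)/9 = 45.5556
Σ_{t=1}^{8}(y_t−ȳ)(y_{t+1}−ȳ) = 262.9136
γ_1 = 262.9136 / 9 = 29.213

29.213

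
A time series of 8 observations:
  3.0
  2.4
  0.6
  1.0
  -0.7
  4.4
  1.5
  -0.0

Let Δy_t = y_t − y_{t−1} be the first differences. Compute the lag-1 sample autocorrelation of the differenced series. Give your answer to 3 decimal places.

First differences Δy: -0.6, -1.8, 0.4, -1.7, 5.1, -2.9, -1.5
Mean of differences = -0.4286
Numerator Σ(Δy_t−Δȳ)(Δy_{t+1}−Δȳ) = -19.9994
Denominator Σ(Δy_t−Δȳ)² = 42.0343
r_1(Δy) = -19.9994 / 42.0343 = -0.476

-0.476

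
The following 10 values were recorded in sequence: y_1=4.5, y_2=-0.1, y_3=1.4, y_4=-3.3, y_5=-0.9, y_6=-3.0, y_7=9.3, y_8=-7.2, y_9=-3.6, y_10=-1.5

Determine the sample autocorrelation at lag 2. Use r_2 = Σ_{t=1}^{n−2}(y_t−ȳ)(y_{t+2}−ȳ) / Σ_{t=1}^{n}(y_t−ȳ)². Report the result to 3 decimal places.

0.020

Mean ȳ = (4.5 − 0.1 + 1.4 − 3.3 − 0.9 − 3.0 + 9.3 − 7.2 − 3.6 − 1.5)/10 = -0.4400
Numerator Σ_{t=1}^{8}(y_t−ȳ)(y_{t+2}−ȳ) = 3.8048
Denominator Σ(y_t−ȳ)² = 194.5240
r_2 = 3.8048 / 194.5240 = 0.020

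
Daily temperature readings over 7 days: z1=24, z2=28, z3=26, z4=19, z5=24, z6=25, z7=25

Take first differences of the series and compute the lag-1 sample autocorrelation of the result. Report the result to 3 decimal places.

-0.248

First differences Δz: 4, -2, -7, 5, 1, 0
Mean of differences = 0.1667
Numerator Σ(Δz_t−Δz̄)(Δz_{t+1}−Δz̄) = -23.5278
Denominator Σ(Δz_t−Δz̄)² = 94.8333
r_1(Δz) = -23.5278 / 94.8333 = -0.248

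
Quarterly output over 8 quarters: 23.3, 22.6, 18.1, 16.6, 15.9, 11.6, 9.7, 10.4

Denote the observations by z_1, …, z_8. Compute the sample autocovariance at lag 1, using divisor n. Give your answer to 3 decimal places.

Mean z̄ = (23.3 + 22.6 + 18.1 + 16.6 + 15.9 + 11.6 + 9.7 + 10.4)/8 = 16.0250
Deviations: 7.2750, 6.5750, 2.0750, 0.5750, -0.1250, -4.4250, -6.3250, -5.6250
Σ_{t=1}^{7}(z_t−z̄)(z_{t+1}−z̄) = 126.7169
γ_1 = 126.7169 / 8 = 15.840

15.840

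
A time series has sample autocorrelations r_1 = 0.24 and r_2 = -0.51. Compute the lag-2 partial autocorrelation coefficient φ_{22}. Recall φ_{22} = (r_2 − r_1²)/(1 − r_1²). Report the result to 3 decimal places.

-0.602

φ_{22} = (r_2 − r_1²) / (1 − r_1²)
r_1² = (0.24)² = 0.0576
Numerator = -0.51 − 0.0576 = -0.5676; denominator = 1 − 0.0576 = 0.9424
φ_{22} = -0.5676 / 0.9424 = -0.602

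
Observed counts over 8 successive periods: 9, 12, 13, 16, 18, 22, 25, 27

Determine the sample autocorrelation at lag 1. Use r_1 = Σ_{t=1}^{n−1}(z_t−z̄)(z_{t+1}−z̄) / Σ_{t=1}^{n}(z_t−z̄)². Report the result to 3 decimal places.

Mean z̄ = (9 + 12 + 13 + 16 + 18 + 22 + 25 + 27)/8 = 17.7500
Deviations from mean: -8.7500, -5.7500, -4.7500, -1.7500, 0.2500, 4.2500, 7.2500, 9.2500
Numerator Σ_{t=1}^{7}(z_t−z̄)(z_{t+1}−z̄) = 184.4375
Denominator Σ(z_t−z̄)² = 291.5000
r_1 = 184.4375 / 291.5000 = 0.633

0.633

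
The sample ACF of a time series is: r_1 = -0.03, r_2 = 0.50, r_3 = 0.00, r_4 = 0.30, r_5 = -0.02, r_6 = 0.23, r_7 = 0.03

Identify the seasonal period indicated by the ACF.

The largest autocorrelation is r_2 = 0.50, with weaker echoes at lags 4 (0.30) and 6 (0.23); the remaining lags stay at or below 0.03.
The dominant spike at lag 2 indicates a seasonal period of 2.

2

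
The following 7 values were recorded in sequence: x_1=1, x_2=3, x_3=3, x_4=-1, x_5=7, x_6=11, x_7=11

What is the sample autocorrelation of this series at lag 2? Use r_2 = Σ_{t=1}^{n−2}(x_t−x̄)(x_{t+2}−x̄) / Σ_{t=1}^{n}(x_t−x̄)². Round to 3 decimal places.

Mean x̄ = (1 + 3 + 3 − 1 + 7 + 11 + 11)/7 = 5.0000
Deviations from mean: -4.0000, -2.0000, -2.0000, -6.0000, 2.0000, 6.0000, 6.0000
Numerator Σ_{t=1}^{5}(x_t−x̄)(x_{t+2}−x̄) = -8.0000
Denominator Σ(x_t−x̄)² = 136.0000
r_2 = -8.0000 / 136.0000 = -0.059

-0.059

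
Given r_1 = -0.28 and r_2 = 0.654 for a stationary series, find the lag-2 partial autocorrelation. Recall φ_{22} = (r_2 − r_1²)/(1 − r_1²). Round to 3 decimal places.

φ_{22} = (r_2 − r_1²) / (1 − r_1²)
r_1² = (-0.28)² = 0.0784
Numerator = 0.654 − 0.0784 = 0.5756; denominator = 1 − 0.0784 = 0.9216
φ_{22} = 0.5756 / 0.9216 = 0.625

0.625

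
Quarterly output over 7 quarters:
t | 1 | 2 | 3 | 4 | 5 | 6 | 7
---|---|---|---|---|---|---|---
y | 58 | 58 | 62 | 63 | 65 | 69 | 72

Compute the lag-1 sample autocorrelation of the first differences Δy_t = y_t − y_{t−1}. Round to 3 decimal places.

First differences Δy: 0, 4, 1, 2, 4, 3
Mean of differences = 2.3333
Numerator Σ(Δy_t−Δȳ)(Δy_{t+1}−Δȳ) = -5.1111
Denominator Σ(Δy_t−Δȳ)² = 13.3333
r_1(Δy) = -5.1111 / 13.3333 = -0.383

-0.383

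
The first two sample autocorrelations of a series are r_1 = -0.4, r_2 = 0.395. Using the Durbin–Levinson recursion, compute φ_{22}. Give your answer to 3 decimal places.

φ_{22} = (r_2 − r_1²) / (1 − r_1²)
r_1² = (-0.4)² = 0.16
Numerator = 0.395 − 0.1600 = 0.2350; denominator = 1 − 0.1600 = 0.8400
φ_{22} = 0.2350 / 0.8400 = 0.280

0.280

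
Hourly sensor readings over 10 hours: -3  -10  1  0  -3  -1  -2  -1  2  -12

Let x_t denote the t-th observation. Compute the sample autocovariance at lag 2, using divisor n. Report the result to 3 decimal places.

Mean x̄ = (-3 − 10 + 1 + 0 − 3 − 1 − 2 − 1 + 2 − 12)/10 = -2.9000
Σ_{t=1}^{8}(x_t−x̄)(x_{t+2}−x̄) = -25.2200
γ_2 = -25.2200 / 10 = -2.522

-2.522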